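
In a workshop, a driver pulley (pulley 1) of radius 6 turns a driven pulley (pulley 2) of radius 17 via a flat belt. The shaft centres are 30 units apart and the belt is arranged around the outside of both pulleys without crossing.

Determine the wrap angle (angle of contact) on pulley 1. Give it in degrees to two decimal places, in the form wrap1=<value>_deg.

open belt: β = asin((r2−r1)/C) = asin(11/30) = 21.5102°
wrap1 = π − 2β = 136.9796°
wrap2 = π + 2β = 223.0204°

wrap1=136.98_deg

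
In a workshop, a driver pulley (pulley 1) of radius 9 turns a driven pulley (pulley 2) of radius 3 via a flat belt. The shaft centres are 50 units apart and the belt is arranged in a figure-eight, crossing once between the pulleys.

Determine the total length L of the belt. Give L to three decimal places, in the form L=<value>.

L=140.593

crossed belt: β = asin((r1+r2)/C) = asin(12/50) = 13.8865°
wrap1 = wrap2 = π + 2β = 207.7731°
tangent length = C·cosβ = 48.5386
L = (r1+r2)·wrap + 2·C·cosβ = 12·3.6263 + 2·48.5386 = 140.5932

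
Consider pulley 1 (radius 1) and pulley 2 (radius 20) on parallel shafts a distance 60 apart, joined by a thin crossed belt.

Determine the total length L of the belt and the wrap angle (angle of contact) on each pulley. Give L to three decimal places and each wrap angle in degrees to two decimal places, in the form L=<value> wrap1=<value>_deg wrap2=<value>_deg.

crossed belt: β = asin((r1+r2)/C) = asin(21/60) = 20.4873°
wrap1 = wrap2 = π + 2β = 220.9746°
tangent length = C·cosβ = 56.2050
L = (r1+r2)·wrap + 2·C·cosβ = 21·3.8567 + 2·56.2050 = 193.4014

L=193.401 wrap1=220.97_deg wrap2=220.97_deg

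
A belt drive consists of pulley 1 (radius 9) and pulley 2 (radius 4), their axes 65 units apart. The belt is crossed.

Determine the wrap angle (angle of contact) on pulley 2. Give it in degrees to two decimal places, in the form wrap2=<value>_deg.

wrap2=203.07_deg

crossed belt: β = asin((r1+r2)/C) = asin(13/65) = 11.5370°
wrap1 = wrap2 = π + 2β = 203.0739°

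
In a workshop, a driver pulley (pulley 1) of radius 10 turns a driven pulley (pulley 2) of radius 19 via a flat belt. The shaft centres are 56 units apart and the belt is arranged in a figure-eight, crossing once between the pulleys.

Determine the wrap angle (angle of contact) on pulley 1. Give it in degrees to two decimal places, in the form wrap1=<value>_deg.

crossed belt: β = asin((r1+r2)/C) = asin(29/56) = 31.1886°
wrap1 = wrap2 = π + 2β = 242.3772°

wrap1=242.38_deg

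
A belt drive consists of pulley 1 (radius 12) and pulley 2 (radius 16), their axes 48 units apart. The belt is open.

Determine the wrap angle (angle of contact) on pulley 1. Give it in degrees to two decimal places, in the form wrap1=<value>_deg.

open belt: β = asin((r2−r1)/C) = asin(4/48) = 4.7802°
wrap1 = π − 2β = 170.4396°
wrap2 = π + 2β = 189.5604°

wrap1=170.44_deg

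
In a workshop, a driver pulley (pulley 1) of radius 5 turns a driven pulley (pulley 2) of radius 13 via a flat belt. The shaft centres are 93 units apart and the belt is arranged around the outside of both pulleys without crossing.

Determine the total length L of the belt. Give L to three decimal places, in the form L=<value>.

L=243.237

open belt: β = asin((r2−r1)/C) = asin(8/93) = 4.9348°
wrap1 = π − 2β = 170.1305°
wrap2 = π + 2β = 189.8695°
tangent length = C·cosβ = 92.6553
L = r1·wrap1 + r2·wrap2 + 2·C·cosβ = 5·2.9693 + 13·3.3138 + 2·92.6553 = 243.2373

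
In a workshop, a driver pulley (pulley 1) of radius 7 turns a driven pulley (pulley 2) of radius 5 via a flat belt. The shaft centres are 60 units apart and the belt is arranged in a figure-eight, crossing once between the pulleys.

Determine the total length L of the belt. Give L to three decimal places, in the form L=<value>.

L=160.107

crossed belt: β = asin((r1+r2)/C) = asin(12/60) = 11.5370°
wrap1 = wrap2 = π + 2β = 203.0739°
tangent length = C·cosβ = 58.7878
L = (r1+r2)·wrap + 2·C·cosβ = 12·3.5443 + 2·58.7878 = 160.1072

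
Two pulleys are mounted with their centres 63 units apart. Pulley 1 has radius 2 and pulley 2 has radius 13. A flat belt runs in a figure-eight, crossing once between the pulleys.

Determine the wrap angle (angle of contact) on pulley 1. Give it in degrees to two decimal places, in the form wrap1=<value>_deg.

crossed belt: β = asin((r1+r2)/C) = asin(15/63) = 13.7741°
wrap1 = wrap2 = π + 2β = 207.5483°

wrap1=207.55_deg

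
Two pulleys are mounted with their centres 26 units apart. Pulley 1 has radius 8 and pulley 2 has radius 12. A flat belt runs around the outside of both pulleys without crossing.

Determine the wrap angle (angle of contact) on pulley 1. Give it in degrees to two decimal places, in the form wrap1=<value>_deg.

open belt: β = asin((r2−r1)/C) = asin(4/26) = 8.8499°
wrap1 = π − 2β = 162.3002°
wrap2 = π + 2β = 197.6998°

wrap1=162.30_deg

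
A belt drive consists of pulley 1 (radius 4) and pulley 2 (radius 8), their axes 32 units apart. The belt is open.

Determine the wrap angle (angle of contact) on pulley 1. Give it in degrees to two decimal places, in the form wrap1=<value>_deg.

wrap1=165.64_deg

open belt: β = asin((r2−r1)/C) = asin(4/32) = 7.1808°
wrap1 = π − 2β = 165.6385°
wrap2 = π + 2β = 194.3615°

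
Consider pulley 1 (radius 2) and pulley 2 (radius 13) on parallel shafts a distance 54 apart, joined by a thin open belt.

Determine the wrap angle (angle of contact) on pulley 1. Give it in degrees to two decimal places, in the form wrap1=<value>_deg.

open belt: β = asin((r2−r1)/C) = asin(11/54) = 11.7536°
wrap1 = π − 2β = 156.4927°
wrap2 = π + 2β = 203.5073°

wrap1=156.49_deg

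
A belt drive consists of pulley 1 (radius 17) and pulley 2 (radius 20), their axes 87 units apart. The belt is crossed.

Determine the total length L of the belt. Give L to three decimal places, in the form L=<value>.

crossed belt: β = asin((r1+r2)/C) = asin(37/87) = 25.1689°
wrap1 = wrap2 = π + 2β = 230.3377°
tangent length = C·cosβ = 78.7401
L = (r1+r2)·wrap + 2·C·cosβ = 37·4.0202 + 2·78.7401 = 306.2258

L=306.226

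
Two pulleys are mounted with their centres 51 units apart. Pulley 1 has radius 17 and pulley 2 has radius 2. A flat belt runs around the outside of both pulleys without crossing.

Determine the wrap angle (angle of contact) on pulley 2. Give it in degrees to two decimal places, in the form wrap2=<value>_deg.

open belt: β = asin((r2−r1)/C) = asin(-15/51) = -17.1046°
wrap1 = π − 2β = 214.2093°
wrap2 = π + 2β = 145.7907°

wrap2=145.79_deg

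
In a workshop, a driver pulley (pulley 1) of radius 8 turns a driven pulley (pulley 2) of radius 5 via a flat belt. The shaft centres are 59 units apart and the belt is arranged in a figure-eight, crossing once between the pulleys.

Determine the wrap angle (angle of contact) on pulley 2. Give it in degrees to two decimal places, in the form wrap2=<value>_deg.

crossed belt: β = asin((r1+r2)/C) = asin(13/59) = 12.7289°
wrap1 = wrap2 = π + 2β = 205.4579°

wrap2=205.46_deg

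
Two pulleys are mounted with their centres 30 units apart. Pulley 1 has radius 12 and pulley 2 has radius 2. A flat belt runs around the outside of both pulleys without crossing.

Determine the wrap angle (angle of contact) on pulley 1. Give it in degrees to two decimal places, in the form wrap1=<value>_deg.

open belt: β = asin((r2−r1)/C) = asin(-10/30) = -19.4712°
wrap1 = π − 2β = 218.9424°
wrap2 = π + 2β = 141.0576°

wrap1=218.94_deg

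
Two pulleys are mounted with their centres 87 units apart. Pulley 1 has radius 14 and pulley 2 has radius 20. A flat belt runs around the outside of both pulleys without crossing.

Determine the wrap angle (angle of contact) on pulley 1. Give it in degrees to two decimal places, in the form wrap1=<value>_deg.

open belt: β = asin((r2−r1)/C) = asin(6/87) = 3.9546°
wrap1 = π − 2β = 172.0909°
wrap2 = π + 2β = 187.9091°

wrap1=172.09_deg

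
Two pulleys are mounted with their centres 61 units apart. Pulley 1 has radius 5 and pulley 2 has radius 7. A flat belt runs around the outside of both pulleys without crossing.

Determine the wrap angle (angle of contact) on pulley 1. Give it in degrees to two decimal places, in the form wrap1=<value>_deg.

wrap1=176.24_deg

open belt: β = asin((r2−r1)/C) = asin(2/61) = 1.8789°
wrap1 = π − 2β = 176.2422°
wrap2 = π + 2β = 183.7578°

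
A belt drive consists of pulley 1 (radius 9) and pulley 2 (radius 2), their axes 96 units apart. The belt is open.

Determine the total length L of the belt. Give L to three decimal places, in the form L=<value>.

L=227.068

open belt: β = asin((r2−r1)/C) = asin(-7/96) = -4.1815°
wrap1 = π − 2β = 188.3631°
wrap2 = π + 2β = 171.6369°
tangent length = C·cosβ = 95.7445
L = r1·wrap1 + r2·wrap2 + 2·C·cosβ = 9·3.2876 + 2·2.9956 + 2·95.7445 = 227.0682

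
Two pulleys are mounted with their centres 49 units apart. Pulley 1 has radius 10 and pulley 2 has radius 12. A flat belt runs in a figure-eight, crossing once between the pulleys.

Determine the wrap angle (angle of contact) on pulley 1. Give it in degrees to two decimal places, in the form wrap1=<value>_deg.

wrap1=233.36_deg

crossed belt: β = asin((r1+r2)/C) = asin(22/49) = 26.6782°
wrap1 = wrap2 = π + 2β = 233.3565°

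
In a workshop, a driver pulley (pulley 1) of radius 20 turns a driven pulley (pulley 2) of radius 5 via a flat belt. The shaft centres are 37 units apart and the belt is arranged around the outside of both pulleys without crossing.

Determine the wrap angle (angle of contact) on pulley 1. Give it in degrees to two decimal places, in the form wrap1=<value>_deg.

open belt: β = asin((r2−r1)/C) = asin(-15/37) = -23.9165°
wrap1 = π − 2β = 227.8331°
wrap2 = π + 2β = 132.1669°

wrap1=227.83_deg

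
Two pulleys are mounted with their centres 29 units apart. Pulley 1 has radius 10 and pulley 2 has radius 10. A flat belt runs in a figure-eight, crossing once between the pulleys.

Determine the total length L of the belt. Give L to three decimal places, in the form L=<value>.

crossed belt: β = asin((r1+r2)/C) = asin(20/29) = 43.6028°
wrap1 = wrap2 = π + 2β = 267.2056°
tangent length = C·cosβ = 21.0000
L = (r1+r2)·wrap + 2·C·cosβ = 20·4.6636 + 2·21.0000 = 135.2724

L=135.272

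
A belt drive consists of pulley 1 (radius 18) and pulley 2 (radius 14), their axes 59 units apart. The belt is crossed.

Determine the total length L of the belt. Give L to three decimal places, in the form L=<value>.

L=236.356

crossed belt: β = asin((r1+r2)/C) = asin(32/59) = 32.8453°
wrap1 = wrap2 = π + 2β = 245.6906°
tangent length = C·cosβ = 49.5681
L = (r1+r2)·wrap + 2·C·cosβ = 32·4.2881 + 2·49.5681 = 236.3558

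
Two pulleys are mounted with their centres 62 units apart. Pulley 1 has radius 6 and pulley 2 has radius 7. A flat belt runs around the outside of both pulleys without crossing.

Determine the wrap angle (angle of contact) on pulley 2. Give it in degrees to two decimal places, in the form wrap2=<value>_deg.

open belt: β = asin((r2−r1)/C) = asin(1/62) = 0.9242°
wrap1 = π − 2β = 178.1517°
wrap2 = π + 2β = 181.8483°

wrap2=181.85_deg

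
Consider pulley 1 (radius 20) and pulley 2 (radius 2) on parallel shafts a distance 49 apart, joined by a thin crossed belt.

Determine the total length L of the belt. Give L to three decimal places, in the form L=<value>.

crossed belt: β = asin((r1+r2)/C) = asin(22/49) = 26.6782°
wrap1 = wrap2 = π + 2β = 233.3565°
tangent length = C·cosβ = 43.7836
L = (r1+r2)·wrap + 2·C·cosβ = 22·4.0728 + 2·43.7836 = 177.1696

L=177.170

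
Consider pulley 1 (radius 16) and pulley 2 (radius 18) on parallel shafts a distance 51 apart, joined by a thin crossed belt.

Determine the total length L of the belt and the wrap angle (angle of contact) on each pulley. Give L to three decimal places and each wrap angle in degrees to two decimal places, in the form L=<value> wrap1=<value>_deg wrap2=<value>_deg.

crossed belt: β = asin((r1+r2)/C) = asin(34/51) = 41.8103°
wrap1 = wrap2 = π + 2β = 263.6206°
tangent length = C·cosβ = 38.0132
L = (r1+r2)·wrap + 2·C·cosβ = 34·4.6010 + 2·38.0132 = 232.4619

L=232.462 wrap1=263.62_deg wrap2=263.62_deg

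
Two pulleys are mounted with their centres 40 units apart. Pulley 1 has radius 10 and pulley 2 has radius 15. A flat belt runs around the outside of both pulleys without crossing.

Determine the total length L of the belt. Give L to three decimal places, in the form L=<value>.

L=159.166

open belt: β = asin((r2−r1)/C) = asin(5/40) = 7.1808°
wrap1 = π − 2β = 165.6385°
wrap2 = π + 2β = 194.3615°
tangent length = C·cosβ = 39.6863
L = r1·wrap1 + r2·wrap2 + 2·C·cosβ = 10·2.8909 + 15·3.3922 + 2·39.6863 = 159.1656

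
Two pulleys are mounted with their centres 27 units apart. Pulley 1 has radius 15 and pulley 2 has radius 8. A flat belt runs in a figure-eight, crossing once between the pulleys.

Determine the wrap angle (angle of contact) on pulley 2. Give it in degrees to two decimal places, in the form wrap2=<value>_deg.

crossed belt: β = asin((r1+r2)/C) = asin(23/27) = 58.4137°
wrap1 = wrap2 = π + 2β = 296.8273°

wrap2=296.83_deg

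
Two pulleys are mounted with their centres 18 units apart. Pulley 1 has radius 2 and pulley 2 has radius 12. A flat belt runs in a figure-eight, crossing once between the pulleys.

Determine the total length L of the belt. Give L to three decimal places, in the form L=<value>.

L=91.561

crossed belt: β = asin((r1+r2)/C) = asin(14/18) = 51.0576°
wrap1 = wrap2 = π + 2β = 282.1151°
tangent length = C·cosβ = 11.3137
L = (r1+r2)·wrap + 2·C·cosβ = 14·4.9238 + 2·11.3137 = 91.5611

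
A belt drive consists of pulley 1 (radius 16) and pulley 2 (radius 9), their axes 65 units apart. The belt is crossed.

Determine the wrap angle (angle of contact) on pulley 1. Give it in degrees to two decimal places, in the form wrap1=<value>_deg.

wrap1=225.24_deg

crossed belt: β = asin((r1+r2)/C) = asin(25/65) = 22.6199°
wrap1 = wrap2 = π + 2β = 225.2397°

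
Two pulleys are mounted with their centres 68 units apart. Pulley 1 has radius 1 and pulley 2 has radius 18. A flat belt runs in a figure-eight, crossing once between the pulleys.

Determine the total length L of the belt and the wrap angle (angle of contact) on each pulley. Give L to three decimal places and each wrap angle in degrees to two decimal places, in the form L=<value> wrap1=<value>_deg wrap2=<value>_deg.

L=201.034 wrap1=212.45_deg wrap2=212.45_deg

crossed belt: β = asin((r1+r2)/C) = asin(19/68) = 16.2251°
wrap1 = wrap2 = π + 2β = 212.4502°
tangent length = C·cosβ = 65.2917
L = (r1+r2)·wrap + 2·C·cosβ = 19·3.7080 + 2·65.2917 = 201.0345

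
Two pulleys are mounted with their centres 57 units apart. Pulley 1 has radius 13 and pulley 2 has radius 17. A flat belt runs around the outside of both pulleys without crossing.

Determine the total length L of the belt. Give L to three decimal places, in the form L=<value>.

L=208.529

open belt: β = asin((r2−r1)/C) = asin(4/57) = 4.0241°
wrap1 = π − 2β = 171.9519°
wrap2 = π + 2β = 188.0481°
tangent length = C·cosβ = 56.8595
L = r1·wrap1 + r2·wrap2 + 2·C·cosβ = 13·3.0011 + 17·3.2821 + 2·56.8595 = 208.5286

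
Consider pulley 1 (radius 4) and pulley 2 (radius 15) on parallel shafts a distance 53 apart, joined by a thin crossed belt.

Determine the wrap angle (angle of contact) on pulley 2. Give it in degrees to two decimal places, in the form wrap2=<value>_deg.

wrap2=222.02_deg

crossed belt: β = asin((r1+r2)/C) = asin(19/53) = 21.0075°
wrap1 = wrap2 = π + 2β = 222.0151°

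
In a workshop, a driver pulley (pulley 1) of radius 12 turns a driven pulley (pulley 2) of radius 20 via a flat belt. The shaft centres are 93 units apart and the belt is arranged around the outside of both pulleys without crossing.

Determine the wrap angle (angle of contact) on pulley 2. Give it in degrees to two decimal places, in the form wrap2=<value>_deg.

open belt: β = asin((r2−r1)/C) = asin(8/93) = 4.9348°
wrap1 = π − 2β = 170.1305°
wrap2 = π + 2β = 189.8695°

wrap2=189.87_deg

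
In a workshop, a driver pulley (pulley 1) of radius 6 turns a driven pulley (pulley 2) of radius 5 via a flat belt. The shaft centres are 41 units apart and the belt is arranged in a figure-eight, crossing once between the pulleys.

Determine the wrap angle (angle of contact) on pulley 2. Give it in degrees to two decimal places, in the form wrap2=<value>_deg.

crossed belt: β = asin((r1+r2)/C) = asin(11/41) = 15.5627°
wrap1 = wrap2 = π + 2β = 211.1254°

wrap2=211.13_deg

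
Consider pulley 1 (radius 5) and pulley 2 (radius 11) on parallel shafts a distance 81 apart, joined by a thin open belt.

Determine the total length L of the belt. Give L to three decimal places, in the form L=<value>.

L=212.710

open belt: β = asin((r2−r1)/C) = asin(6/81) = 4.2480°
wrap1 = π − 2β = 171.5040°
wrap2 = π + 2β = 188.4960°
tangent length = C·cosβ = 80.7775
L = r1·wrap1 + r2·wrap2 + 2·C·cosβ = 5·2.9933 + 11·3.2899 + 2·80.7775 = 212.7101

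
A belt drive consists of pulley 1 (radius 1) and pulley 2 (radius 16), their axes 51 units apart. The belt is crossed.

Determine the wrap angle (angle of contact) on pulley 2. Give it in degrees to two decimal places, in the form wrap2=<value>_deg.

crossed belt: β = asin((r1+r2)/C) = asin(17/51) = 19.4712°
wrap1 = wrap2 = π + 2β = 218.9424°

wrap2=218.94_deg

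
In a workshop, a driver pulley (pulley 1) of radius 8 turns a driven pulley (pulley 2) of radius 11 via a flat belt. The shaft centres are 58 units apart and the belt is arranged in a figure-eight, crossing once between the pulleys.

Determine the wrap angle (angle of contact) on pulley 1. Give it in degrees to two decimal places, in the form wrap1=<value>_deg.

wrap1=218.24_deg

crossed belt: β = asin((r1+r2)/C) = asin(19/58) = 19.1223°
wrap1 = wrap2 = π + 2β = 218.2447°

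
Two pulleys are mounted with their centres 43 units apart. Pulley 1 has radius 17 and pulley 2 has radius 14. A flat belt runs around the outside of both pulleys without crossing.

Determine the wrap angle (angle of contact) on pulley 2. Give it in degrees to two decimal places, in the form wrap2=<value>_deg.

wrap2=172.00_deg

open belt: β = asin((r2−r1)/C) = asin(-3/43) = -4.0006°
wrap1 = π − 2β = 188.0013°
wrap2 = π + 2β = 171.9987°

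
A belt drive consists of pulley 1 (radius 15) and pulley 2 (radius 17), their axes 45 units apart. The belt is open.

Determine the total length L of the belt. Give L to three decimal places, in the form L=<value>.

L=190.620

open belt: β = asin((r2−r1)/C) = asin(2/45) = 2.5473°
wrap1 = π − 2β = 174.9054°
wrap2 = π + 2β = 185.0946°
tangent length = C·cosβ = 44.9555
L = r1·wrap1 + r2·wrap2 + 2·C·cosβ = 15·3.0527 + 17·3.2305 + 2·44.9555 = 190.6199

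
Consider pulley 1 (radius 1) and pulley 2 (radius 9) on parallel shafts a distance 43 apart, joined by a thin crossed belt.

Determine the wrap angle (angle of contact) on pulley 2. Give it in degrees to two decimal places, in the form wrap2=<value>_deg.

crossed belt: β = asin((r1+r2)/C) = asin(10/43) = 13.4477°
wrap1 = wrap2 = π + 2β = 206.8955°

wrap2=206.90_deg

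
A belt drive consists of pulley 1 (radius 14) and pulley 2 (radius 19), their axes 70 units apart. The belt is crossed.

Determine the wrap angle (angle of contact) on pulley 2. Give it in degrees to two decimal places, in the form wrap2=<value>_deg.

wrap2=236.25_deg

crossed belt: β = asin((r1+r2)/C) = asin(33/70) = 28.1271°
wrap1 = wrap2 = π + 2β = 236.2541°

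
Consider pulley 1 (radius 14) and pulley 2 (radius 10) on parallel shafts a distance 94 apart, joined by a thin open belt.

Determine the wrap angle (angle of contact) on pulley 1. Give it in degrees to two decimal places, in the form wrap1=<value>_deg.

wrap1=184.88_deg

open belt: β = asin((r2−r1)/C) = asin(-4/94) = -2.4389°
wrap1 = π − 2β = 184.8777°
wrap2 = π + 2β = 175.1223°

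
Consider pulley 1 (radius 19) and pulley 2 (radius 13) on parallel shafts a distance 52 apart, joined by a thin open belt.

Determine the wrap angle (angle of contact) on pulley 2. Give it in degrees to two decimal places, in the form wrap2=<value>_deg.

wrap2=166.75_deg

open belt: β = asin((r2−r1)/C) = asin(-6/52) = -6.6258°
wrap1 = π − 2β = 193.2516°
wrap2 = π + 2β = 166.7484°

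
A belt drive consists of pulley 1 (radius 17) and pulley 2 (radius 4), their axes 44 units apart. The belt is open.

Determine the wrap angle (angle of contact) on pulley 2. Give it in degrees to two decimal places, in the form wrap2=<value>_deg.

wrap2=145.63_deg

open belt: β = asin((r2−r1)/C) = asin(-13/44) = -17.1848°
wrap1 = π − 2β = 214.3696°
wrap2 = π + 2β = 145.6304°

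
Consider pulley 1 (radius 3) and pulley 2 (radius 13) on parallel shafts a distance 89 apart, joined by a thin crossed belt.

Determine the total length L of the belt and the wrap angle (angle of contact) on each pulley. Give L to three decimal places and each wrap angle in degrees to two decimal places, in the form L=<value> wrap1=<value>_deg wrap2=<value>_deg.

crossed belt: β = asin((r1+r2)/C) = asin(16/89) = 10.3567°
wrap1 = wrap2 = π + 2β = 200.7133°
tangent length = C·cosβ = 87.5500
L = (r1+r2)·wrap + 2·C·cosβ = 16·3.5031 + 2·87.5500 = 231.1497

L=231.150 wrap1=200.71_deg wrap2=200.71_deg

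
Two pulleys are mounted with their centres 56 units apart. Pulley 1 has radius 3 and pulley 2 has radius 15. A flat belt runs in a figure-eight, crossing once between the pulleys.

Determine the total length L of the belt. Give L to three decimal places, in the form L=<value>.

crossed belt: β = asin((r1+r2)/C) = asin(18/56) = 18.7493°
wrap1 = wrap2 = π + 2β = 217.4987°
tangent length = C·cosβ = 53.0283
L = (r1+r2)·wrap + 2·C·cosβ = 18·3.7961 + 2·53.0283 = 174.3858

L=174.386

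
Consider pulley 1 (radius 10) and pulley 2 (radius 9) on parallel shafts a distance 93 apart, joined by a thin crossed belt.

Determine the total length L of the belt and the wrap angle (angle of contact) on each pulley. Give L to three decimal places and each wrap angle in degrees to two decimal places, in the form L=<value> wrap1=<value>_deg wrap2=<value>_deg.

crossed belt: β = asin((r1+r2)/C) = asin(19/93) = 11.7886°
wrap1 = wrap2 = π + 2β = 203.5772°
tangent length = C·cosβ = 91.0385
L = (r1+r2)·wrap + 2·C·cosβ = 19·3.5531 + 2·91.0385 = 249.5857

L=249.586 wrap1=203.58_deg wrap2=203.58_deg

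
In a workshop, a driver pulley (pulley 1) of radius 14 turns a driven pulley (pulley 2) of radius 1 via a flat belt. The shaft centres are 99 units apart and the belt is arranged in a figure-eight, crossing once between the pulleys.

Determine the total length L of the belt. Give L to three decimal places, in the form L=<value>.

L=247.401

crossed belt: β = asin((r1+r2)/C) = asin(15/99) = 8.7147°
wrap1 = wrap2 = π + 2β = 197.4295°
tangent length = C·cosβ = 97.8570
L = (r1+r2)·wrap + 2·C·cosβ = 15·3.4458 + 2·97.8570 = 247.4010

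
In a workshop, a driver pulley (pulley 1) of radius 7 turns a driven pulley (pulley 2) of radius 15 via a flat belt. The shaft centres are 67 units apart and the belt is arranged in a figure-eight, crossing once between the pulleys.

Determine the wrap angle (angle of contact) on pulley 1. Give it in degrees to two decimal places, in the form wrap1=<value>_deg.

crossed belt: β = asin((r1+r2)/C) = asin(22/67) = 19.1692°
wrap1 = wrap2 = π + 2β = 218.3383°

wrap1=218.34_deg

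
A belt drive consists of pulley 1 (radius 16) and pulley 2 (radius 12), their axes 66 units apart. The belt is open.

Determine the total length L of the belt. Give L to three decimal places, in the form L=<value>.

open belt: β = asin((r2−r1)/C) = asin(-4/66) = -3.4746°
wrap1 = π − 2β = 186.9492°
wrap2 = π + 2β = 173.0508°
tangent length = C·cosβ = 65.8787
L = r1·wrap1 + r2·wrap2 + 2·C·cosβ = 16·3.2629 + 12·3.0203 + 2·65.8787 = 220.2071

L=220.207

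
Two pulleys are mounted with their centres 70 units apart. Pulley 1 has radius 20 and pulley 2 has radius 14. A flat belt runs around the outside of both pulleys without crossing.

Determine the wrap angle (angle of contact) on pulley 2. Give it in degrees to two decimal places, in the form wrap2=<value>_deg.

wrap2=170.17_deg

open belt: β = asin((r2−r1)/C) = asin(-6/70) = -4.9171°
wrap1 = π − 2β = 189.8342°
wrap2 = π + 2β = 170.1658°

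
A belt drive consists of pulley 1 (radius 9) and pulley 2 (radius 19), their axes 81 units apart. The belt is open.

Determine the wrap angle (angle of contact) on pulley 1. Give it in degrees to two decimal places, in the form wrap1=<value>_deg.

wrap1=165.82_deg

open belt: β = asin((r2−r1)/C) = asin(10/81) = 7.0916°
wrap1 = π − 2β = 165.8167°
wrap2 = π + 2β = 194.1833°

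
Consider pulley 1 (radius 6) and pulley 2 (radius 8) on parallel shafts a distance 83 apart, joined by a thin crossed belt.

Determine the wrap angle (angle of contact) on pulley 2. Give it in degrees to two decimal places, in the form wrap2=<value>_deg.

wrap2=199.42_deg

crossed belt: β = asin((r1+r2)/C) = asin(14/83) = 9.7108°
wrap1 = wrap2 = π + 2β = 199.4215°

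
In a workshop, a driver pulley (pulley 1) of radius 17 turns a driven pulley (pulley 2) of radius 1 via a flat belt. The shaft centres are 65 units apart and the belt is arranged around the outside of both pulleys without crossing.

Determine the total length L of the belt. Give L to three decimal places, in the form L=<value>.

L=190.507

open belt: β = asin((r2−r1)/C) = asin(-16/65) = -14.2500°
wrap1 = π − 2β = 208.5001°
wrap2 = π + 2β = 151.4999°
tangent length = C·cosβ = 63.0000
L = r1·wrap1 + r2·wrap2 + 2·C·cosβ = 17·3.6390 + 1·2.6442 + 2·63.0000 = 190.5074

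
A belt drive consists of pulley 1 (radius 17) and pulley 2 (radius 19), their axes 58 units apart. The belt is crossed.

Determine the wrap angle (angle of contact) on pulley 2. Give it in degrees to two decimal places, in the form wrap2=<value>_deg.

crossed belt: β = asin((r1+r2)/C) = asin(36/58) = 38.3665°
wrap1 = wrap2 = π + 2β = 256.7330°

wrap2=256.73_deg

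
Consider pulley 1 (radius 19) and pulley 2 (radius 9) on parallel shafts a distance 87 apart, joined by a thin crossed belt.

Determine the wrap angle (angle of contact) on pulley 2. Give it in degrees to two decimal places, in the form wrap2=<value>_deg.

crossed belt: β = asin((r1+r2)/C) = asin(28/87) = 18.7742°
wrap1 = wrap2 = π + 2β = 217.5484°

wrap2=217.55_deg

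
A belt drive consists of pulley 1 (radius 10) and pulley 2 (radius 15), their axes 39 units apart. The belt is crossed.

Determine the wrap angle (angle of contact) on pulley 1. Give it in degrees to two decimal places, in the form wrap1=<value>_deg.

crossed belt: β = asin((r1+r2)/C) = asin(25/39) = 39.8683°
wrap1 = wrap2 = π + 2β = 259.7367°

wrap1=259.74_deg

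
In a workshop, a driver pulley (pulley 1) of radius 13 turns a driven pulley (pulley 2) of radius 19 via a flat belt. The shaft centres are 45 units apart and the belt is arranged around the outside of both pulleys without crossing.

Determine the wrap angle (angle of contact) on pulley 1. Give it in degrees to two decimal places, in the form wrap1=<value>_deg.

open belt: β = asin((r2−r1)/C) = asin(6/45) = 7.6623°
wrap1 = π − 2β = 164.6755°
wrap2 = π + 2β = 195.3245°

wrap1=164.68_deg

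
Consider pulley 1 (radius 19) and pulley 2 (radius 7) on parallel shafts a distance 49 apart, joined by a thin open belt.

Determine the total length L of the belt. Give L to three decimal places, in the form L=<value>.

open belt: β = asin((r2−r1)/C) = asin(-12/49) = -14.1758°
wrap1 = π − 2β = 208.3516°
wrap2 = π + 2β = 151.6484°
tangent length = C·cosβ = 47.5079
L = r1·wrap1 + r2·wrap2 + 2·C·cosβ = 19·3.6364 + 7·2.6468 + 2·47.5079 = 182.6351

L=182.635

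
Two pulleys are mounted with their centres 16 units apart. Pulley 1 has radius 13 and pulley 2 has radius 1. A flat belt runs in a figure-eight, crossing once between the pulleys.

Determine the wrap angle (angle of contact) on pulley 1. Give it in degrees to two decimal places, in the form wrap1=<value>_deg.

wrap1=302.09_deg

crossed belt: β = asin((r1+r2)/C) = asin(14/16) = 61.0450°
wrap1 = wrap2 = π + 2β = 302.0900°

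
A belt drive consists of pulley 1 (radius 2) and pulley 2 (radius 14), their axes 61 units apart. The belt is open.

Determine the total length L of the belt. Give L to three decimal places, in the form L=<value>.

L=174.634

open belt: β = asin((r2−r1)/C) = asin(12/61) = 11.3453°
wrap1 = π − 2β = 157.3094°
wrap2 = π + 2β = 202.6906°
tangent length = C·cosβ = 59.8080
L = r1·wrap1 + r2·wrap2 + 2·C·cosβ = 2·2.7456 + 14·3.5376 + 2·59.8080 = 174.6338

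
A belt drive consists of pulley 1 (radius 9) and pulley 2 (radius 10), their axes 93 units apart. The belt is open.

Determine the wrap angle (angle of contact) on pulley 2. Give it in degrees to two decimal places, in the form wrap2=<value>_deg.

open belt: β = asin((r2−r1)/C) = asin(1/93) = 0.6161°
wrap1 = π − 2β = 178.7678°
wrap2 = π + 2β = 181.2322°

wrap2=181.23_deg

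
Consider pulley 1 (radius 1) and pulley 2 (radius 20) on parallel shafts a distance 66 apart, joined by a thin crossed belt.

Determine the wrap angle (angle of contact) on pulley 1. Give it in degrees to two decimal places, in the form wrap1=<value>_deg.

crossed belt: β = asin((r1+r2)/C) = asin(21/66) = 18.5530°
wrap1 = wrap2 = π + 2β = 217.1060°

wrap1=217.11_deg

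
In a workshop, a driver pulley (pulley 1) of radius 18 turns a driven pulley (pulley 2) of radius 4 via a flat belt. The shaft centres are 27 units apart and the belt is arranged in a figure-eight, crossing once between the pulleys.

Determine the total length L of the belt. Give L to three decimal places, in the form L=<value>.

L=142.326

crossed belt: β = asin((r1+r2)/C) = asin(22/27) = 54.5691°
wrap1 = wrap2 = π + 2β = 289.1381°
tangent length = C·cosβ = 15.6525
L = (r1+r2)·wrap + 2·C·cosβ = 22·5.0464 + 2·15.6525 = 142.3260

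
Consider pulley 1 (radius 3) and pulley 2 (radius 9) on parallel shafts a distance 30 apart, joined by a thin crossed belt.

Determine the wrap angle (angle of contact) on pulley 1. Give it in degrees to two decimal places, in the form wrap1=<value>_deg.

crossed belt: β = asin((r1+r2)/C) = asin(12/30) = 23.5782°
wrap1 = wrap2 = π + 2β = 227.1564°

wrap1=227.16_deg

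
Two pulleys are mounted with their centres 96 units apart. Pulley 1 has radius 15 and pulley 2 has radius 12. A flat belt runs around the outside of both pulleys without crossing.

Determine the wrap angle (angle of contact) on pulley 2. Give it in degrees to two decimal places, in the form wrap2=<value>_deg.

open belt: β = asin((r2−r1)/C) = asin(-3/96) = -1.7908°
wrap1 = π − 2β = 183.5816°
wrap2 = π + 2β = 176.4184°

wrap2=176.42_deg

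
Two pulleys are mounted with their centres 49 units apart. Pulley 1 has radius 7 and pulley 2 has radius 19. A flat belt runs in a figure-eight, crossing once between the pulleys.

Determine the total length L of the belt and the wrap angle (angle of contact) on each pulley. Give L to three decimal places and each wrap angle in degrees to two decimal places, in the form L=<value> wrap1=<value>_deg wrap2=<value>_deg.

crossed belt: β = asin((r1+r2)/C) = asin(26/49) = 32.0468°
wrap1 = wrap2 = π + 2β = 244.0937°
tangent length = C·cosβ = 41.5331
L = (r1+r2)·wrap + 2·C·cosβ = 26·4.2602 + 2·41.5331 = 193.8324

L=193.832 wrap1=244.09_deg wrap2=244.09_deg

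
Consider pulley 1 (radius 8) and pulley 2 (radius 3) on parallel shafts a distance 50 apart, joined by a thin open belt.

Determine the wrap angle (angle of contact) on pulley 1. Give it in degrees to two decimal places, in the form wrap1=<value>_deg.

wrap1=191.48_deg

open belt: β = asin((r2−r1)/C) = asin(-5/50) = -5.7392°
wrap1 = π − 2β = 191.4783°
wrap2 = π + 2β = 168.5217°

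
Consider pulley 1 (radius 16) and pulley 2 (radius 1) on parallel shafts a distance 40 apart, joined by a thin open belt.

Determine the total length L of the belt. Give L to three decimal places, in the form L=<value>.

open belt: β = asin((r2−r1)/C) = asin(-15/40) = -22.0243°
wrap1 = π − 2β = 224.0486°
wrap2 = π + 2β = 135.9514°
tangent length = C·cosβ = 37.0810
L = r1·wrap1 + r2·wrap2 + 2·C·cosβ = 16·3.9104 + 1·2.3728 + 2·37.0810 = 139.1010

L=139.101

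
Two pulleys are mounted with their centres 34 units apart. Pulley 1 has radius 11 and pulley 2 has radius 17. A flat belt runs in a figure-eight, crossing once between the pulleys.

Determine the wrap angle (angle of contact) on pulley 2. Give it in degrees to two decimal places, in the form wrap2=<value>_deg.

wrap2=290.88_deg

crossed belt: β = asin((r1+r2)/C) = asin(28/34) = 55.4397°
wrap1 = wrap2 = π + 2β = 290.8794°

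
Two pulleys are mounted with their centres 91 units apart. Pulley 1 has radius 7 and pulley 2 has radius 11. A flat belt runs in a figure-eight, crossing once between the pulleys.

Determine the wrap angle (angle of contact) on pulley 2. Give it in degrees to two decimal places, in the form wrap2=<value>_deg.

crossed belt: β = asin((r1+r2)/C) = asin(18/91) = 11.4085°
wrap1 = wrap2 = π + 2β = 202.8169°

wrap2=202.82_deg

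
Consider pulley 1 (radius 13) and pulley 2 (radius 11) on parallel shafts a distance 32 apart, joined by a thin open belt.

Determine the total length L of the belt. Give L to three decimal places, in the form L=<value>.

L=139.523

open belt: β = asin((r2−r1)/C) = asin(-2/32) = -3.5833°
wrap1 = π − 2β = 187.1666°
wrap2 = π + 2β = 172.8334°
tangent length = C·cosβ = 31.9374
L = r1·wrap1 + r2·wrap2 + 2·C·cosβ = 13·3.2667 + 11·3.0165 + 2·31.9374 = 139.5233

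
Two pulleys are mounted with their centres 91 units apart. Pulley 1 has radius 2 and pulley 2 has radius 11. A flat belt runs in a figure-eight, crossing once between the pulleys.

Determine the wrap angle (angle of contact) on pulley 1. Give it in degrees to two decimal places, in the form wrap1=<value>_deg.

crossed belt: β = asin((r1+r2)/C) = asin(13/91) = 8.2132°
wrap1 = wrap2 = π + 2β = 196.4264°

wrap1=196.43_deg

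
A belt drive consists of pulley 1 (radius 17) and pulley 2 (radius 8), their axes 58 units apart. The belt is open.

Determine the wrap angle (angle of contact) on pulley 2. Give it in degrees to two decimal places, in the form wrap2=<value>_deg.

wrap2=162.15_deg

open belt: β = asin((r2−r1)/C) = asin(-9/58) = -8.9268°
wrap1 = π − 2β = 197.8536°
wrap2 = π + 2β = 162.1464°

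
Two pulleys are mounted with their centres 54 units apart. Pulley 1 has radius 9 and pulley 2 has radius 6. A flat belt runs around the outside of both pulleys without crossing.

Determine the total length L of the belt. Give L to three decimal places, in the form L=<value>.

L=155.291

open belt: β = asin((r2−r1)/C) = asin(-3/54) = -3.1847°
wrap1 = π − 2β = 186.3695°
wrap2 = π + 2β = 173.6305°
tangent length = C·cosβ = 53.9166
L = r1·wrap1 + r2·wrap2 + 2·C·cosβ = 9·3.2528 + 6·3.0304 + 2·53.9166 = 155.2906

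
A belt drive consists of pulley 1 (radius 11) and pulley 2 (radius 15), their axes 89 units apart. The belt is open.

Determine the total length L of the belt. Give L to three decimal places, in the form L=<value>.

open belt: β = asin((r2−r1)/C) = asin(4/89) = 2.5760°
wrap1 = π − 2β = 174.8481°
wrap2 = π + 2β = 185.1519°
tangent length = C·cosβ = 88.9101
L = r1·wrap1 + r2·wrap2 + 2·C·cosβ = 11·3.0517 + 15·3.2315 + 2·88.9101 = 259.8612

L=259.861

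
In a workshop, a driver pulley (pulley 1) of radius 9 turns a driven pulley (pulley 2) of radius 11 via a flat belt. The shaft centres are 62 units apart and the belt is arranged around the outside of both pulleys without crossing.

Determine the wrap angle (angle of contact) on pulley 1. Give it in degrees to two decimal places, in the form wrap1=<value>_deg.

open belt: β = asin((r2−r1)/C) = asin(2/62) = 1.8486°
wrap1 = π − 2β = 176.3029°
wrap2 = π + 2β = 183.6971°

wrap1=176.30_deg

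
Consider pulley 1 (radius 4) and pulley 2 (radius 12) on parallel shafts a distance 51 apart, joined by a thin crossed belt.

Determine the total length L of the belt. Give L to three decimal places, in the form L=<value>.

L=157.328

crossed belt: β = asin((r1+r2)/C) = asin(16/51) = 18.2839°
wrap1 = wrap2 = π + 2β = 216.5678°
tangent length = C·cosβ = 48.4252
L = (r1+r2)·wrap + 2·C·cosβ = 16·3.7798 + 2·48.4252 = 157.3275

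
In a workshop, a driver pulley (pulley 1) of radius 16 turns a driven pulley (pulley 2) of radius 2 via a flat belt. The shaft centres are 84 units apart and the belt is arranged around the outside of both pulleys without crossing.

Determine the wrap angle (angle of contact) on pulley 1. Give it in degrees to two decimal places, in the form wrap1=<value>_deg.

wrap1=199.19_deg

open belt: β = asin((r2−r1)/C) = asin(-14/84) = -9.5941°
wrap1 = π − 2β = 199.1881°
wrap2 = π + 2β = 160.8119°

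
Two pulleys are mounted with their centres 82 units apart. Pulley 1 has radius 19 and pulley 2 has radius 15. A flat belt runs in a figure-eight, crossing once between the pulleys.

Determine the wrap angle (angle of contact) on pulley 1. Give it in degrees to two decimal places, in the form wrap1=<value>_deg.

wrap1=228.99_deg

crossed belt: β = asin((r1+r2)/C) = asin(34/82) = 24.4963°
wrap1 = wrap2 = π + 2β = 228.9926°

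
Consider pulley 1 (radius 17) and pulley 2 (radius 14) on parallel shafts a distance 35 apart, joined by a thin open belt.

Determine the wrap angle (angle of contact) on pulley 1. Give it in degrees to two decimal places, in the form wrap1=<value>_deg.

wrap1=189.83_deg

open belt: β = asin((r2−r1)/C) = asin(-3/35) = -4.9171°
wrap1 = π − 2β = 189.8342°
wrap2 = π + 2β = 170.1658°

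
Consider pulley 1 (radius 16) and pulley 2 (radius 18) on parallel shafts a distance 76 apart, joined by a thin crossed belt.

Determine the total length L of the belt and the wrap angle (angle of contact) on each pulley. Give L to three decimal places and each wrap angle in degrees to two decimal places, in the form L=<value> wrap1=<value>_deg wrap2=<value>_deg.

crossed belt: β = asin((r1+r2)/C) = asin(34/76) = 26.5750°
wrap1 = wrap2 = π + 2β = 233.1499°
tangent length = C·cosβ = 67.9706
L = (r1+r2)·wrap + 2·C·cosβ = 34·4.0692 + 2·67.9706 = 274.2951

L=274.295 wrap1=233.15_deg wrap2=233.15_deg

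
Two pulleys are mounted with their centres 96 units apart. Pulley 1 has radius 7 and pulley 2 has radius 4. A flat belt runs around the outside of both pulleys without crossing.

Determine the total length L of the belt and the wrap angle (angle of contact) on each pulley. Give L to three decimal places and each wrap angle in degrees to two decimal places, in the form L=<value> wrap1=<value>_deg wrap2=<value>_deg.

L=226.651 wrap1=183.58_deg wrap2=176.42_deg

open belt: β = asin((r2−r1)/C) = asin(-3/96) = -1.7908°
wrap1 = π − 2β = 183.5816°
wrap2 = π + 2β = 176.4184°
tangent length = C·cosβ = 95.9531
L = r1·wrap1 + r2·wrap2 + 2·C·cosβ = 7·3.2041 + 4·3.0791 + 2·95.9531 = 226.6513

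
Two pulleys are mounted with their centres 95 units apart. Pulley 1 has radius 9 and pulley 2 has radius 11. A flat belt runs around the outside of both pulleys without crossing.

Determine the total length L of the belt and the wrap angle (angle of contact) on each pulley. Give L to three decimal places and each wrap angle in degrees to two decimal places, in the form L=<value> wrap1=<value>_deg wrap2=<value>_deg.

L=252.874 wrap1=177.59_deg wrap2=182.41_deg

open belt: β = asin((r2−r1)/C) = asin(2/95) = 1.2063°
wrap1 = π − 2β = 177.5874°
wrap2 = π + 2β = 182.4126°
tangent length = C·cosβ = 94.9789
L = r1·wrap1 + r2·wrap2 + 2·C·cosβ = 9·3.0995 + 11·3.1837 + 2·94.9789 = 252.8740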